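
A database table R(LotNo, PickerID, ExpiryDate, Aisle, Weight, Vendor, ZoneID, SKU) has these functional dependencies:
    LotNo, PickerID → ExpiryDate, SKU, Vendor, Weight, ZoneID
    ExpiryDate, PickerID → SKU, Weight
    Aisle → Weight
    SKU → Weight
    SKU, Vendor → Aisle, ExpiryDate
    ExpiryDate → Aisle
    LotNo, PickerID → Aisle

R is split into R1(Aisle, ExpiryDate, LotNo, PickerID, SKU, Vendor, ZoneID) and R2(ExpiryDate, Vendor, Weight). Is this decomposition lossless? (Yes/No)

Yes

R1 ∩ R2 = {ExpiryDate, Vendor}; its closure under F is {Aisle, ExpiryDate, Vendor, Weight}.
This includes all of R2, so the common attributes are a superkey of R2 — the join is lossless.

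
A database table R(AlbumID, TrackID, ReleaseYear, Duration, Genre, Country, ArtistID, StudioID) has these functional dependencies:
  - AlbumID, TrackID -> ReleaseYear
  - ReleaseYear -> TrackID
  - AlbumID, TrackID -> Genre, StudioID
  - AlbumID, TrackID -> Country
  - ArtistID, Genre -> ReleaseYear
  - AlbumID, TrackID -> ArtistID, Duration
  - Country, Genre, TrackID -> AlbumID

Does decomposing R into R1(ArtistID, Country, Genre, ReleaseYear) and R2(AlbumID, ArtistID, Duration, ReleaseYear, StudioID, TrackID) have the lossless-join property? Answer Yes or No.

R1 ∩ R2 = {ArtistID, ReleaseYear}; its closure under F is {ArtistID, ReleaseYear, TrackID}.
Neither R1 nor R2 is contained in that closure, so the decomposition is lossy.

No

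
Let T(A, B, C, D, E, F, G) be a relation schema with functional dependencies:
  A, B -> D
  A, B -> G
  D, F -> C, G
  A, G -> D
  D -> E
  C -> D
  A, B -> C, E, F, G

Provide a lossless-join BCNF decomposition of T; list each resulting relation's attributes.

{A, B, D, F}; {C, D}; {C, F, G}; {D, E}

Candidate key of the original relation: {A, B}.
In {A, B, C, D, E, F, G}, {D, F} is not a superkey ({D, F}⁺ restricted to this set is {C, D, E, F, G}), so split on D, F -> C, E, G into {C, D, E, F, G} and {A, B, D, F}.
In {C, D, E, F, G}, {D} is not a superkey ({D}⁺ restricted to this set is {D, E}), so split on D -> E into {D, E} and {C, D, F, G}.
{D, E}: every determinant is a superkey — BCNF.
In {C, D, F, G}, {C} is not a superkey ({C}⁺ restricted to this set is {C, D}), so split on C -> D into {C, D} and {C, F, G}.
{C, D}: every determinant is a superkey — BCNF.
{C, F, G}: every determinant is a superkey — BCNF.
{A, B, D, F}: every determinant is a superkey — BCNF.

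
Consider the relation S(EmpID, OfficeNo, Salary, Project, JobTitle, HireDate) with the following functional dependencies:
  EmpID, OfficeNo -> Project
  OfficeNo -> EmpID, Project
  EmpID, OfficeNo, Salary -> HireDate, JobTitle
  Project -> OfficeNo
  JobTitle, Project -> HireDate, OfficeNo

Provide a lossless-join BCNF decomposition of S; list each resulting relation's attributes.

Candidate keys of the original relation: {OfficeNo, Salary}, {Project, Salary}.
In {EmpID, HireDate, JobTitle, OfficeNo, Project, Salary}, {EmpID, OfficeNo} is not a superkey ({EmpID, OfficeNo}⁺ restricted to this set is {EmpID, OfficeNo, Project}), so split on EmpID, OfficeNo -> Project into {EmpID, OfficeNo, Project} and {EmpID, HireDate, JobTitle, OfficeNo, Salary}.
{EmpID, OfficeNo, Project}: every determinant is a superkey — BCNF.
In {EmpID, HireDate, JobTitle, OfficeNo, Salary}, {OfficeNo} is not a superkey ({OfficeNo}⁺ restricted to this set is {EmpID, OfficeNo}), so split on OfficeNo -> EmpID into {EmpID, OfficeNo} and {HireDate, JobTitle, OfficeNo, Salary}.
{EmpID, OfficeNo}: every determinant is a superkey — BCNF.
In {HireDate, JobTitle, OfficeNo, Salary}, {JobTitle, OfficeNo} is not a superkey ({JobTitle, OfficeNo}⁺ restricted to this set is {HireDate, JobTitle, OfficeNo}), so split on JobTitle, OfficeNo -> HireDate into {HireDate, JobTitle, OfficeNo} and {JobTitle, OfficeNo, Salary}.
{HireDate, JobTitle, OfficeNo}: every determinant is a superkey — BCNF.
{JobTitle, OfficeNo, Salary}: every determinant is a superkey — BCNF.

{EmpID, OfficeNo, Project}; {HireDate, JobTitle, OfficeNo}; {JobTitle, OfficeNo, Salary}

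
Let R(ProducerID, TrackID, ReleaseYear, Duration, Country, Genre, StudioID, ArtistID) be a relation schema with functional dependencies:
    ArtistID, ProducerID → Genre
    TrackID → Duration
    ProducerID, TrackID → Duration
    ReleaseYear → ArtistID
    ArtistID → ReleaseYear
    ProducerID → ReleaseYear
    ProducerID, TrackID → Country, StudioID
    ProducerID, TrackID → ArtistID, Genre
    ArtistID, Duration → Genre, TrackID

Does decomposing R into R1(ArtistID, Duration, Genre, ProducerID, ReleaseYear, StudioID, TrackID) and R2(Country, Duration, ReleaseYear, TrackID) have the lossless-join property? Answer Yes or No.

No

The shared attributes are {Duration, ReleaseYear, TrackID} and {Duration, ReleaseYear, TrackID}⁺ = {ArtistID, Duration, Genre, ReleaseYear, TrackID}.
R1 ⊄ {ArtistID, Duration, Genre, ReleaseYear, TrackID} and R2 ⊄ {ArtistID, Duration, Genre, ReleaseYear, TrackID}, so the split is lossy.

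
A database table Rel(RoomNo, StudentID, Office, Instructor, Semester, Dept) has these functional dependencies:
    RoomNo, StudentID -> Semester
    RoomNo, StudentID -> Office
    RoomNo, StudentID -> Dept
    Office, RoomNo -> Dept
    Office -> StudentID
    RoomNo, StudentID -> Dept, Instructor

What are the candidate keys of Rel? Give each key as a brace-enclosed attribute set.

{Office, RoomNo}, {RoomNo, StudentID}

{RoomNo} never appears on the right of any FD, so every key must include it.
{Office, RoomNo}⁺ = {Dept, Instructor, Office, RoomNo, Semester, StudentID} — all of the relation — so {Office, RoomNo} is a candidate key.
{RoomNo, StudentID}⁺ = {Dept, Instructor, Office, RoomNo, Semester, StudentID} — all of the relation — so {RoomNo, StudentID} is a candidate key.
Any other superkey properly contains one of these, so there are no further candidate keys.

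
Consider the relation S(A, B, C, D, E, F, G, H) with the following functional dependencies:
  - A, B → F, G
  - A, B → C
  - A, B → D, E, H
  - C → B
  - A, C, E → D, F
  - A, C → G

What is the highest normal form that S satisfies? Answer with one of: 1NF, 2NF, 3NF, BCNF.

3NF

Candidate keys: {A, B}, {A, C}. Prime attributes: {A, B, C}.
C → B: {C}⁺ = {B, C}, which is not all of the attributes, so the left side is not a superkey — BCNF is violated.
Since {B} ⊆ prime attributes and every other non-superkey FD also has a prime right side, the schema is in 3NF.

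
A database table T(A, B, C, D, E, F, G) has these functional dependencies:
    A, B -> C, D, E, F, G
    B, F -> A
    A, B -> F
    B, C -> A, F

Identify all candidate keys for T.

{A, B}, {B, C}, {B, F}

Attributes never on any right-hand side: {B} — every candidate key must contain it.
{A, B} is a candidate key since {A, B}⁺ = {A, B, C, D, E, F, G} covers every attribute.
{B, C} is a candidate key since {B, C}⁺ = {A, B, C, D, E, F, G} covers every attribute.
{B, F} is a candidate key since {B, F}⁺ = {A, B, C, D, E, F, G} covers every attribute.
These are minimal and exhaustive — every other superkey contains one of them.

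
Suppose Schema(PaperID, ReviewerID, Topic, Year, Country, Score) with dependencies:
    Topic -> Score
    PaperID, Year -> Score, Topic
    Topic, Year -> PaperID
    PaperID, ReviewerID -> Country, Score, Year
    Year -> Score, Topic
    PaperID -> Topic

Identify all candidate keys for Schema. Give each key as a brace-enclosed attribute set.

{PaperID, ReviewerID}, {ReviewerID, Year}

{ReviewerID} never appears on the right of any FD, so every key must include it.
{PaperID, ReviewerID}⁺ = {Country, PaperID, ReviewerID, Score, Topic, Year} — all of the relation — so {PaperID, ReviewerID} is a candidate key.
{ReviewerID, Year}⁺ = {Country, PaperID, ReviewerID, Score, Topic, Year} — all of the relation — so {ReviewerID, Year} is a candidate key.
No proper subset of any of these is a key, and no other minimal superkey exists.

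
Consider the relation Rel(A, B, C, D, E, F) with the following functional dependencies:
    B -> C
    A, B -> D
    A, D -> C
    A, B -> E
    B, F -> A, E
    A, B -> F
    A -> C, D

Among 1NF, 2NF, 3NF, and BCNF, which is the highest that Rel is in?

1NF

Candidate keys: {A, B}, {B, F}. Prime attributes: {A, B, F}.
For B -> C we have {B}⁺ = {B, C}; {B} is not a superkey, so BCNF fails.
B -> C determines the non-prime attribute {C} from a non-superkey — 3NF is violated.
{A} is a proper subset of the key {A, B}, and {A}⁺ contains the non-prime attributes {C, D} — a partial dependency, so 2NF is violated.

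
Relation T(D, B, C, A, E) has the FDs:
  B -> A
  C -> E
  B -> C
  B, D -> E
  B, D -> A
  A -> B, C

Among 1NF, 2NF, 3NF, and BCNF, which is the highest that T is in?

Candidate keys: {A, D}, {B, D}. Prime attributes: {A, B, D}.
For B -> A we have {B}⁺ = {A, B, C, E}; {B} is not a superkey, so BCNF fails.
C -> E has non-prime {E} on the right and a non-superkey on the left, so 3NF fails.
{A} is a proper subset of the key {A, D}, and {A}⁺ contains the non-prime attributes {C, E} — a partial dependency, so 2NF is violated.

1NF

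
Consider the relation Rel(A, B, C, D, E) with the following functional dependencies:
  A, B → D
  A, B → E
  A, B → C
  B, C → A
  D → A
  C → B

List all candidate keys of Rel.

{C}⁺ = {A, B, C, D, E} — all of the relation — so {C} is a candidate key.
{A, B}⁺ = {A, B, C, D, E} — all of the relation — so {A, B} is a candidate key.
{B, D}⁺ = {A, B, C, D, E} — all of the relation — so {B, D} is a candidate key.
These are minimal and exhaustive — every other superkey contains one of them.

{A, B}, {B, D}, {C}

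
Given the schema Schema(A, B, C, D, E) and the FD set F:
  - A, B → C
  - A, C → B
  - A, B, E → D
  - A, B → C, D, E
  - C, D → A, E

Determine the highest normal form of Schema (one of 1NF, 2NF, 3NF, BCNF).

Candidate keys: {A, B}, {A, C}, {C, D}. Prime attributes: {A, B, C, D}.
Every FD has a superkey on the left, so the relation is in BCNF.

BCNF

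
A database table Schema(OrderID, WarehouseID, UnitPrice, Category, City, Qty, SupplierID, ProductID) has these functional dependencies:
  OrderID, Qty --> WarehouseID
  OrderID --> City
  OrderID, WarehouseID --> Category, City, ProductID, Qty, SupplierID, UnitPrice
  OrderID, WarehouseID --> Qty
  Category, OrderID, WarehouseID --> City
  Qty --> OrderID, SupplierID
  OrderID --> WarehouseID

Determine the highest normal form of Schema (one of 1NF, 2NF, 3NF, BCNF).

BCNF

Candidate keys: {OrderID}, {Qty}. Prime attributes: {OrderID, Qty}.
Each dependency's left side is a superkey — BCNF holds.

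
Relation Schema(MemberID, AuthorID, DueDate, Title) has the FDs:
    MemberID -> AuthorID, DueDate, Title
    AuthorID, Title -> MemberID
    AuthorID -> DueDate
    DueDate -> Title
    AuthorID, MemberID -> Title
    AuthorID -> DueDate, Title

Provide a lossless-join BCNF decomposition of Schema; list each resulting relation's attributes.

{AuthorID, DueDate, MemberID}; {DueDate, Title}

Candidate keys of the original relation: {AuthorID}, {MemberID}.
Within {AuthorID, DueDate, MemberID, Title}: {DueDate}⁺ ∩ {AuthorID, DueDate, MemberID, Title} = {DueDate, Title}, not the whole set, so DueDate -> Title violates BCNF; decompose into {DueDate, Title} and {AuthorID, DueDate, MemberID}.
{DueDate, Title}: every determinant is a superkey — BCNF.
{AuthorID, DueDate, MemberID}: every determinant is a superkey — BCNF.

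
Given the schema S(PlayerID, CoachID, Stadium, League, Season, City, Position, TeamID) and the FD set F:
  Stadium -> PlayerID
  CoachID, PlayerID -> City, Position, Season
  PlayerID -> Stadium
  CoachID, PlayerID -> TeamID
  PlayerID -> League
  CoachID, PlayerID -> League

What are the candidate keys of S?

No FD produces {CoachID}, so it must be in every candidate key.
{CoachID, PlayerID}⁺ = {City, CoachID, League, PlayerID, Position, Season, Stadium, TeamID}, which is every attribute, so {CoachID, PlayerID} is a candidate key.
{CoachID, Stadium}⁺ = {City, CoachID, League, PlayerID, Position, Season, Stadium, TeamID}, which is every attribute, so {CoachID, Stadium} is a candidate key.
These are minimal and exhaustive — every other superkey contains one of them.

{CoachID, PlayerID}, {CoachID, Stadium}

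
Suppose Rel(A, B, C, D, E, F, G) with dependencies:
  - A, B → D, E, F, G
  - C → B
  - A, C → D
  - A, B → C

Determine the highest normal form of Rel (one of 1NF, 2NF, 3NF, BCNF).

Candidate keys: {A, B}, {A, C}. Prime attributes: {A, B, C}.
C → B: {C}⁺ = {B, C}, which is not all of the attributes, so the left side is not a superkey — BCNF is violated.
Its right-hand attributes {B} are all prime, as are those of every other non-superkey FD — the relation is in 3NF.

3NF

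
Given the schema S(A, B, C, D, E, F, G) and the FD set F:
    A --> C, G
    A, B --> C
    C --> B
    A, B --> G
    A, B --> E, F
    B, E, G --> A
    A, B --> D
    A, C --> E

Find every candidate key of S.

{A}⁺ = {A, B, C, D, E, F, G} — all of the relation — so {A} is a candidate key.
{B, E, G}⁺ = {A, B, C, D, E, F, G} — all of the relation — so {B, E, G} is a candidate key.
{C, E, G}⁺ = {A, B, C, D, E, F, G} — all of the relation — so {C, E, G} is a candidate key.
Any other superkey properly contains one of these, so there are no further candidate keys.

{A}, {B, E, G}, {C, E, G}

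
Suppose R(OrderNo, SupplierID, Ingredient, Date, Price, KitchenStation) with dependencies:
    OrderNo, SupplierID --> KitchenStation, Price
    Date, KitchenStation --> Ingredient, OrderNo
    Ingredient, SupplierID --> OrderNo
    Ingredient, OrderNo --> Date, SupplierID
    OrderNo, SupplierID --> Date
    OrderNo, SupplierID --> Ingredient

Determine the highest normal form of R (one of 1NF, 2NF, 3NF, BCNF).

BCNF

Candidate keys: {Date, KitchenStation}, {Ingredient, OrderNo}, {Ingredient, SupplierID}, {OrderNo, SupplierID}. Prime attributes: {Date, Ingredient, KitchenStation, OrderNo, SupplierID}.
Every FD has a superkey on the left, so the relation is in BCNF.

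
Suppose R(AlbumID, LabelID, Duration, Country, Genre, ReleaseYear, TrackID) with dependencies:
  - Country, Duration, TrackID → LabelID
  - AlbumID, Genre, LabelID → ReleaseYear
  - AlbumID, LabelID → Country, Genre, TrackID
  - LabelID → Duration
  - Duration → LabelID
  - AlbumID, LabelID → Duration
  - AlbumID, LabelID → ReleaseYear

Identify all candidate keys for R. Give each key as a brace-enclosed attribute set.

{AlbumID} never appears on the right of any FD, so every key must include it.
{AlbumID, Duration}⁺ = {AlbumID, Country, Duration, Genre, LabelID, ReleaseYear, TrackID} — all of the relation — so {AlbumID, Duration} is a candidate key.
{AlbumID, LabelID}⁺ = {AlbumID, Country, Duration, Genre, LabelID, ReleaseYear, TrackID} — all of the relation — so {AlbumID, LabelID} is a candidate key.
Any other superkey properly contains one of these, so there are no further candidate keys.

{AlbumID, Duration}, {AlbumID, LabelID}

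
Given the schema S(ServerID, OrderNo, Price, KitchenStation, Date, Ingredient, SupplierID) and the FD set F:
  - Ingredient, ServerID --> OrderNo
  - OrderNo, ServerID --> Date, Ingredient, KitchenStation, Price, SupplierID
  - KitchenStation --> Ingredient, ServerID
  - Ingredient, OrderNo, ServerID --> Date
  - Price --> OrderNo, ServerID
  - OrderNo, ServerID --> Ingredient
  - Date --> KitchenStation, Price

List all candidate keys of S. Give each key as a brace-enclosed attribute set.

{Date}, {Ingredient, ServerID}, {KitchenStation}, {OrderNo, ServerID}, {Price}

{Date}⁺ = {Date, Ingredient, KitchenStation, OrderNo, Price, ServerID, SupplierID}, which is every attribute, so {Date} is a candidate key.
{KitchenStation}⁺ = {Date, Ingredient, KitchenStation, OrderNo, Price, ServerID, SupplierID}, which is every attribute, so {KitchenStation} is a candidate key.
{Price}⁺ = {Date, Ingredient, KitchenStation, OrderNo, Price, ServerID, SupplierID}, which is every attribute, so {Price} is a candidate key.
{Ingredient, ServerID}⁺ = {Date, Ingredient, KitchenStation, OrderNo, Price, ServerID, SupplierID}, which is every attribute, so {Ingredient, ServerID} is a candidate key.
{OrderNo, ServerID}⁺ = {Date, Ingredient, KitchenStation, OrderNo, Price, ServerID, SupplierID}, which is every attribute, so {OrderNo, ServerID} is a candidate key.
No proper subset of any of these is a key, and no other minimal superkey exists.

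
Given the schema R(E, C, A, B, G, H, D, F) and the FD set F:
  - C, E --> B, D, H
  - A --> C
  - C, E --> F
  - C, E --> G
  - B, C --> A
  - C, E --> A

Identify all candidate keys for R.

{A, E}, {C, E}

Attributes never on any right-hand side: {E} — every candidate key must contain it.
Closure of {A, E} is {A, B, C, D, E, F, G, H}, the whole schema; {A, E} is a candidate key.
Closure of {C, E} is {A, B, C, D, E, F, G, H}, the whole schema; {C, E} is a candidate key.
Any other superkey properly contains one of these, so there are no further candidate keys.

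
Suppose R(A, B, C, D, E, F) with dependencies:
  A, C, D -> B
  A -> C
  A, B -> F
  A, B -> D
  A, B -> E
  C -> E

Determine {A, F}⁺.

Start with {A, F}.
A -> C applies; add {C} → now {A, C, F}.
C -> E applies; add {E} → now {A, C, E, F}.
No further FD applies.

{A, C, E, F}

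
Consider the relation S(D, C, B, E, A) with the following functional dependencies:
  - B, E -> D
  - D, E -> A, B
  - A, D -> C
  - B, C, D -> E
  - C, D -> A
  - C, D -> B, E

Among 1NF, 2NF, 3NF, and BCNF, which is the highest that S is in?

Candidate keys: {A, D}, {B, E}, {C, D}, {D, E}. Prime attributes: {A, B, C, D, E}.
Every FD has a superkey on the left, so the relation is in BCNF.

BCNF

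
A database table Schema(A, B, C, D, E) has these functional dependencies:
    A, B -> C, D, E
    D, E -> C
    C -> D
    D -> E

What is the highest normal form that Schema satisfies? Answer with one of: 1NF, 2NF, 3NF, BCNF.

2NF

Candidate key: {A, B}. Prime attributes: {A, B}.
D, E -> C breaks BCNF: {D, E}⁺ = {C, D, E}, so {D, E} is not a superkey.
D, E -> C determines the non-prime attribute {C} from a non-superkey — 3NF is violated.
No non-prime attribute depends on a proper subset of any candidate key, so 2NF holds.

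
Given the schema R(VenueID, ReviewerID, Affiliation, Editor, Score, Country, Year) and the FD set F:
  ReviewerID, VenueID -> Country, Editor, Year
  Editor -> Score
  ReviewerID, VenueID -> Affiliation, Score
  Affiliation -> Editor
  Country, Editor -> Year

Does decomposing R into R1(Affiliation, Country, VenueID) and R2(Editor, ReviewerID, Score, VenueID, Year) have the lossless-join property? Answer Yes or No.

The shared attributes are {VenueID} and {VenueID}⁺ = {VenueID}.
R1 ⊄ {VenueID} and R2 ⊄ {VenueID}, so the split is lossy.

No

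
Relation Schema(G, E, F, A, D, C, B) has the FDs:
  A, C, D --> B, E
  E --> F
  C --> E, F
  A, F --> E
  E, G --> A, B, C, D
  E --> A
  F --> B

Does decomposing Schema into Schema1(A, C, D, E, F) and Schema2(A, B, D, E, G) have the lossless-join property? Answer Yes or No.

Schema1 ∩ Schema2 = {A, D, E}; its closure under F is {A, B, D, E, F}.
The closure covers neither Schema1 nor Schema2 entirely; the join is not lossless.

No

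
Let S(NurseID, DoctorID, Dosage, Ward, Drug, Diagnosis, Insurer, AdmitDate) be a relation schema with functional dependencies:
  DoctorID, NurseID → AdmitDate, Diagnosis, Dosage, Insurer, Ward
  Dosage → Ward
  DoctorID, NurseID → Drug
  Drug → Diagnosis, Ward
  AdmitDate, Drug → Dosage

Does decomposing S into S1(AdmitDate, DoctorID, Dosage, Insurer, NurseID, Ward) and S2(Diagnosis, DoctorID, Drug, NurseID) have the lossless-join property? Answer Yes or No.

Yes

Common attributes: {DoctorID, NurseID}; their closure is {AdmitDate, Diagnosis, DoctorID, Dosage, Drug, Insurer, NurseID, Ward}.
This includes all of S1, so the common attributes are a superkey of S1 — the join is lossless.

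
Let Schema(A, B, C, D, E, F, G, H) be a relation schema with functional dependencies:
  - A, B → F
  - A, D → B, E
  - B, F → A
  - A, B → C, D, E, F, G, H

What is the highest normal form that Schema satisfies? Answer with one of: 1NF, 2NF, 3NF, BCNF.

BCNF

Candidate keys: {A, B}, {A, D}, {B, F}. Prime attributes: {A, B, D, F}.
Every FD has a superkey on the left, so the relation is in BCNF.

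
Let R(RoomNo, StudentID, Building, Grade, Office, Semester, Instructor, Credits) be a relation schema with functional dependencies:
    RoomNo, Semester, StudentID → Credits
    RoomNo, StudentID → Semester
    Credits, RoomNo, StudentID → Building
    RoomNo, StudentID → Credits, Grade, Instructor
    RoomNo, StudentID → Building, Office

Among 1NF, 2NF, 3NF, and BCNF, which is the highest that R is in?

Candidate key: {RoomNo, StudentID}. Prime attributes: {RoomNo, StudentID}.
Each dependency's left side is a superkey — BCNF holds.

BCNF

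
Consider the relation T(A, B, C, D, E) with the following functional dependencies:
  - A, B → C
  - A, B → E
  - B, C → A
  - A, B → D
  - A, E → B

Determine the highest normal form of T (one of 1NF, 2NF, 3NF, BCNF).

BCNF

Candidate keys: {A, B}, {A, E}, {B, C}. Prime attributes: {A, B, C, E}.
The left-hand side of every FD is a superkey, so BCNF is satisfied.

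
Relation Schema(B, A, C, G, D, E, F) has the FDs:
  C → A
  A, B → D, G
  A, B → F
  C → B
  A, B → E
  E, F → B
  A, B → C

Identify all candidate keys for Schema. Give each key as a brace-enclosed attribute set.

{C} is a candidate key since {C}⁺ = {A, B, C, D, E, F, G} covers every attribute.
{A, B} is a candidate key since {A, B}⁺ = {A, B, C, D, E, F, G} covers every attribute.
{A, E, F} is a candidate key since {A, E, F}⁺ = {A, B, C, D, E, F, G} covers every attribute.
No proper subset of any of these is a key, and no other minimal superkey exists.

{A, B}, {A, E, F}, {C}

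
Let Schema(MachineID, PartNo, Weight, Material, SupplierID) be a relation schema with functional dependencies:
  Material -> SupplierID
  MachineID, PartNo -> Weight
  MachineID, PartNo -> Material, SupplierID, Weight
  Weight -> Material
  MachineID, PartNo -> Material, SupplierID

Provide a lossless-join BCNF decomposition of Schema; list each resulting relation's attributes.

Candidate key of the original relation: {MachineID, PartNo}.
In {MachineID, Material, PartNo, SupplierID, Weight}, {Material} is not a superkey ({Material}⁺ restricted to this set is {Material, SupplierID}), so split on Material -> SupplierID into {Material, SupplierID} and {MachineID, Material, PartNo, Weight}.
{Material, SupplierID}: every determinant is a superkey — BCNF.
In {MachineID, Material, PartNo, Weight}, {Weight} is not a superkey ({Weight}⁺ restricted to this set is {Material, Weight}), so split on Weight -> Material into {Material, Weight} and {MachineID, PartNo, Weight}.
{Material, Weight}: every determinant is a superkey — BCNF.
{MachineID, PartNo, Weight}: every determinant is a superkey — BCNF.

{MachineID, PartNo, Weight}; {Material, SupplierID}; {Material, Weight}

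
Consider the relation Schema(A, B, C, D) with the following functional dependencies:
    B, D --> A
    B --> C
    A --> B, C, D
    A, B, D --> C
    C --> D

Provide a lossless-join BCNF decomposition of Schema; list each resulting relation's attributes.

{A, B, C}; {C, D}

Candidate keys of the original relation: {A}, {B}.
Within {A, B, C, D}: {C}⁺ ∩ {A, B, C, D} = {C, D}, not the whole set, so C --> D violates BCNF; decompose into {C, D} and {A, B, C}.
{C, D} has no BCNF violation.
{A, B, C} has no BCNF violation.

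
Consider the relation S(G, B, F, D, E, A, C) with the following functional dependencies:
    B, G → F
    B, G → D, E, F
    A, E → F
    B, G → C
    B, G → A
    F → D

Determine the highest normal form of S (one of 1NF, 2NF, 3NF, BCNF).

Candidate key: {B, G}. Prime attributes: {B, G}.
A, E → F: {A, E}⁺ = {A, D, E, F}, which is not all of the attributes, so the left side is not a superkey — BCNF is violated.
Because {F} is non-prime and the left side of A, E → F is not a superkey, the relation is not in 3NF.
No proper subset of a key has a non-prime attribute in its closure, so there is no partial dependency; 2NF holds.

2NF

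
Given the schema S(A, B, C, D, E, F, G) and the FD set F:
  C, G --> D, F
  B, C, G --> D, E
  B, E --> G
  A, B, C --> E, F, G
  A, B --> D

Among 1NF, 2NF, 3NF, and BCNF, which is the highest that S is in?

Candidate key: {A, B, C}. Prime attributes: {A, B, C}.
C, G --> D, F: {C, G}⁺ = {C, D, F, G}, which is not all of the attributes, so the left side is not a superkey — BCNF is violated.
C, G --> D, F determines the non-prime attributes {D, F} from a non-superkey — 3NF is violated.
{A, B} is a proper subset of the key {A, B, C}, and {A, B}⁺ contains the non-prime attribute {D} — a partial dependency, so 2NF is violated.

1NF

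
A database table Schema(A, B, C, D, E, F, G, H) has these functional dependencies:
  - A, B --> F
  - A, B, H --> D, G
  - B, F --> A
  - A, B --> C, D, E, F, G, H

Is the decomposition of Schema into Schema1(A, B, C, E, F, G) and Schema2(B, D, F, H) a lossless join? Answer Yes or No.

Yes

Common attributes: {B, F}; their closure is {A, B, C, D, E, F, G, H}.
This includes all of Schema1, so the common attributes are a superkey of Schema1 — the join is lossless.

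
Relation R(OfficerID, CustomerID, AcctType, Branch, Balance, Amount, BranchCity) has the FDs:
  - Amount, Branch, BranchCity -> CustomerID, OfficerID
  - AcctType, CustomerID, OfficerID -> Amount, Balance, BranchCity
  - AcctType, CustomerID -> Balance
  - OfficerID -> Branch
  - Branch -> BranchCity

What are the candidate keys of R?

{AcctType, Amount, Branch}, {AcctType, Amount, OfficerID}, {AcctType, CustomerID, OfficerID}

Attributes never on any right-hand side: {AcctType} — every candidate key must contain it.
{AcctType, Amount, Branch}⁺ = {AcctType, Amount, Balance, Branch, BranchCity, CustomerID, OfficerID} — all of the relation — so {AcctType, Amount, Branch} is a candidate key.
{AcctType, Amount, OfficerID}⁺ = {AcctType, Amount, Balance, Branch, BranchCity, CustomerID, OfficerID} — all of the relation — so {AcctType, Amount, OfficerID} is a candidate key.
{AcctType, CustomerID, OfficerID}⁺ = {AcctType, Amount, Balance, Branch, BranchCity, CustomerID, OfficerID} — all of the relation — so {AcctType, CustomerID, OfficerID} is a candidate key.
Any other superkey properly contains one of these, so there are no further candidate keys.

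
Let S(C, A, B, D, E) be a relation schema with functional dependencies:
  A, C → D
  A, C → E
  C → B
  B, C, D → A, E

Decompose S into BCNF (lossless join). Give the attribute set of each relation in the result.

{A, C, D, E}; {B, C}

Candidate keys of the original relation: {A, C}, {C, D}.
Within {A, B, C, D, E}: {C}⁺ ∩ {A, B, C, D, E} = {B, C}, not the whole set, so C → B violates BCNF; decompose into {B, C} and {A, C, D, E}.
{B, C} has no BCNF violation.
{A, C, D, E} has no BCNF violation.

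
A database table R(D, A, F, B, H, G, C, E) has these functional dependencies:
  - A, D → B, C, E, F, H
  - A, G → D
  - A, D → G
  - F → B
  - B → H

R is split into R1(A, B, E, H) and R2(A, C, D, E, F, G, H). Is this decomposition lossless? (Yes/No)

No

Common attributes: {A, E, H}; their closure is {A, E, H}.
Neither R1 nor R2 is contained in that closure, so the decomposition is lossy.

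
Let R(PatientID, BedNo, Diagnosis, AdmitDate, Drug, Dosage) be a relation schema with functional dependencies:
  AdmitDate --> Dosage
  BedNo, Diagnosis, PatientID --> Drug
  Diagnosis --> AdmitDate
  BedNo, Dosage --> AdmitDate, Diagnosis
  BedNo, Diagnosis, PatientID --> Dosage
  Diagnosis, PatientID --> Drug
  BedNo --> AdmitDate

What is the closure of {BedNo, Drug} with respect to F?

Start with {BedNo, Drug}.
BedNo --> AdmitDate applies; add {AdmitDate} → now {AdmitDate, BedNo, Drug}.
AdmitDate --> Dosage applies; add {Dosage} → now {AdmitDate, BedNo, Dosage, Drug}.
BedNo, Dosage --> AdmitDate, Diagnosis applies; add {Diagnosis} → now {AdmitDate, BedNo, Diagnosis, Dosage, Drug}.
No further FD applies.

{AdmitDate, BedNo, Diagnosis, Dosage, Drug}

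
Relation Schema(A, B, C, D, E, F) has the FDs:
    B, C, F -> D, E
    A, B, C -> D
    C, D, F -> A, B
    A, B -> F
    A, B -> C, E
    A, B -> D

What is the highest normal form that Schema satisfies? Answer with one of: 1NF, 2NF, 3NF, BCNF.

Candidate keys: {A, B}, {B, C, F}, {C, D, F}. Prime attributes: {A, B, C, D, F}.
Every FD has a superkey on the left, so the relation is in BCNF.

BCNF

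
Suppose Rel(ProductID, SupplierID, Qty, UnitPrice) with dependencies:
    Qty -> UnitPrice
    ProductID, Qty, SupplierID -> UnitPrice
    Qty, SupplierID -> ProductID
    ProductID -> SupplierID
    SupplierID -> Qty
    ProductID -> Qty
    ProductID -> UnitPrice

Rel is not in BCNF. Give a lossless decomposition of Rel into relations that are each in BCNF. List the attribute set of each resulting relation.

Candidate keys of the original relation: {ProductID}, {SupplierID}.
In {ProductID, Qty, SupplierID, UnitPrice}, {Qty} is not a superkey ({Qty}⁺ restricted to this set is {Qty, UnitPrice}), so split on Qty -> UnitPrice into {Qty, UnitPrice} and {ProductID, Qty, SupplierID}.
{Qty, UnitPrice} has no BCNF violation.
{ProductID, Qty, SupplierID} has no BCNF violation.

{ProductID, Qty, SupplierID}; {Qty, UnitPrice}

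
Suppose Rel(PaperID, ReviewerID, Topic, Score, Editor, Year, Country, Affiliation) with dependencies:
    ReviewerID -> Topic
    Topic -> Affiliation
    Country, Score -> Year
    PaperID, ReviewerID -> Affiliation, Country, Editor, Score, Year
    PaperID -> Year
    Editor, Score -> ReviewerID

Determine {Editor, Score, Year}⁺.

Start with {Editor, Score, Year}.
Editor, Score -> ReviewerID applies; add {ReviewerID} → now {Editor, ReviewerID, Score, Year}.
ReviewerID -> Topic applies; add {Topic} → now {Editor, ReviewerID, Score, Topic, Year}.
Topic -> Affiliation applies; add {Affiliation} → now {Affiliation, Editor, ReviewerID, Score, Topic, Year}.
No further FD applies.

{Affiliation, Editor, ReviewerID, Score, Topic, Year}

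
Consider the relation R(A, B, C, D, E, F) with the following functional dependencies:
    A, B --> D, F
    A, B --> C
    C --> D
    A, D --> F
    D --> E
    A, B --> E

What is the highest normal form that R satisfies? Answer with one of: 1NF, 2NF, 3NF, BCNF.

2NF

Candidate key: {A, B}. Prime attributes: {A, B}.
C --> D: {C}⁺ = {C, D, E}, which is not all of the attributes, so the left side is not a superkey — BCNF is violated.
C --> D determines the non-prime attribute {D} from a non-superkey — 3NF is violated.
No proper subset of a key has a non-prime attribute in its closure, so there is no partial dependency; 2NF holds.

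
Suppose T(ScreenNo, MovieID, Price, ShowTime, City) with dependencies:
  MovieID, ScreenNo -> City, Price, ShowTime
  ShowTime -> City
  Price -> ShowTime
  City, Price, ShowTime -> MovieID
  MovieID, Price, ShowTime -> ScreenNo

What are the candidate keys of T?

{Price}⁺ = {City, MovieID, Price, ScreenNo, ShowTime} — all of the relation — so {Price} is a candidate key.
{MovieID, ScreenNo}⁺ = {City, MovieID, Price, ScreenNo, ShowTime} — all of the relation — so {MovieID, ScreenNo} is a candidate key.
Any other superkey properly contains one of these, so there are no further candidate keys.

{MovieID, ScreenNo}, {Price}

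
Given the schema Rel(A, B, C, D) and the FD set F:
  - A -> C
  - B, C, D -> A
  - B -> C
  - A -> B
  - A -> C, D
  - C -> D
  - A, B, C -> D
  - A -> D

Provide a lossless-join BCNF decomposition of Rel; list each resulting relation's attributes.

{A, B, C}; {C, D}

Candidate keys of the original relation: {A}, {B}.
{A, B, C, D}: {C} determines {C, D} here but is not a superkey — split on C -> D, giving {C, D} and {A, B, C}.
{C, D} is in BCNF.
{A, B, C} is in BCNF.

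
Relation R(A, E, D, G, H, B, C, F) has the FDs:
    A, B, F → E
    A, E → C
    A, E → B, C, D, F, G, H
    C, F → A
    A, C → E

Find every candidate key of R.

{A, C}⁺ = {A, B, C, D, E, F, G, H}, which is every attribute, so {A, C} is a candidate key.
{A, E}⁺ = {A, B, C, D, E, F, G, H}, which is every attribute, so {A, E} is a candidate key.
{C, F}⁺ = {A, B, C, D, E, F, G, H}, which is every attribute, so {C, F} is a candidate key.
{A, B, F}⁺ = {A, B, C, D, E, F, G, H}, which is every attribute, so {A, B, F} is a candidate key.
No proper subset of any of these is a key, and no other minimal superkey exists.

{A, B, F}, {A, C}, {A, E}, {C, F}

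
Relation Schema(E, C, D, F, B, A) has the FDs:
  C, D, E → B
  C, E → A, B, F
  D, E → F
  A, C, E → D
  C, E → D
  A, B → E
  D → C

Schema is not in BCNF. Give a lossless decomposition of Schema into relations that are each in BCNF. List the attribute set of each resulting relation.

{A, B, D, F}; {A, B, E}; {C, D}

Candidate keys of the original relation: {A, B, C}, {A, B, D}, {C, E}, {D, E}.
Within {A, B, C, D, E, F}: {A, B}⁺ ∩ {A, B, C, D, E, F} = {A, B, E}, not the whole set, so A, B → E violates BCNF; decompose into {A, B, E} and {A, B, C, D, F}.
{A, B, E} has no BCNF violation.
Within {A, B, C, D, F}: {D}⁺ ∩ {A, B, C, D, F} = {C, D}, not the whole set, so D → C violates BCNF; decompose into {C, D} and {A, B, D, F}.
{C, D} has no BCNF violation.
{A, B, D, F} has no BCNF violation.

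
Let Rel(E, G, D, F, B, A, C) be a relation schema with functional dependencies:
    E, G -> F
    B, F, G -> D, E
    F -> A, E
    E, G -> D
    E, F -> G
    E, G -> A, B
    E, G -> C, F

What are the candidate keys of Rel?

{E, G}, {F}

Closure of {F} is {A, B, C, D, E, F, G}, the whole schema; {F} is a candidate key.
Closure of {E, G} is {A, B, C, D, E, F, G}, the whole schema; {E, G} is a candidate key.
These are minimal and exhaustive — every other superkey contains one of them.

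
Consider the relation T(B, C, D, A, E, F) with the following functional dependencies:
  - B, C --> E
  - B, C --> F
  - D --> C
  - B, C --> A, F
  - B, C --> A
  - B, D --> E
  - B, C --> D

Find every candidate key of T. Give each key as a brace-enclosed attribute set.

{B} never appears on the right of any FD, so every key must include it.
{B, C}⁺ = {A, B, C, D, E, F}, which is every attribute, so {B, C} is a candidate key.
{B, D}⁺ = {A, B, C, D, E, F}, which is every attribute, so {B, D} is a candidate key.
Any other superkey properly contains one of these, so there are no further candidate keys.

{B, C}, {B, D}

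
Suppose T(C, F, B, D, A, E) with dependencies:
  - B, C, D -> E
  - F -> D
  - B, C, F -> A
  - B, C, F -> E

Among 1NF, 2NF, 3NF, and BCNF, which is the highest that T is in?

Candidate key: {B, C, F}. Prime attributes: {B, C, F}.
For B, C, D -> E we have {B, C, D}⁺ = {B, C, D, E}; {B, C, D} is not a superkey, so BCNF fails.
B, C, D -> E determines the non-prime attribute {E} from a non-superkey — 3NF is violated.
{F} is a proper subset of the key {B, C, F}, and {F}⁺ contains the non-prime attribute {D} — a partial dependency, so 2NF is violated.

1NF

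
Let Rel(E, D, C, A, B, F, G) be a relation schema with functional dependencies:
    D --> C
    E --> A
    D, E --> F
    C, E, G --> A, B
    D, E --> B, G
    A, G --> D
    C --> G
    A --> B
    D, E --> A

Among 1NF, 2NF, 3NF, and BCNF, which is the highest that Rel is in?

Candidate keys: {C, E}, {D, E}, {E, G}. Prime attributes: {C, D, E, G}.
For D --> C we have {D}⁺ = {C, D, G}; {D} is not a superkey, so BCNF fails.
E --> A determines the non-prime attribute {A} from a non-superkey — 3NF is violated.
{E} is a proper subset of the key {C, E}, and {E}⁺ contains the non-prime attributes {A, B} — a partial dependency, so 2NF is violated.

1NF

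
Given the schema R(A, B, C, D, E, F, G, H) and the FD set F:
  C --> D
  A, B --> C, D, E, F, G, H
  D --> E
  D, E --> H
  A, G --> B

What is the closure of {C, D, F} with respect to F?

Start with {C, D, F}.
D --> E applies; add {E} → now {C, D, E, F}.
D, E --> H applies; add {H} → now {C, D, E, F, H}.
No further FD applies.

{C, D, E, F, H}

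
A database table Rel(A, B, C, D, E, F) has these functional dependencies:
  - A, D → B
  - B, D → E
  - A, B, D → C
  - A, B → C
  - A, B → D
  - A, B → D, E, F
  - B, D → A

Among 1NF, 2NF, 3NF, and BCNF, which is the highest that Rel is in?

Candidate keys: {A, B}, {A, D}, {B, D}. Prime attributes: {A, B, D}.
Each dependency's left side is a superkey — BCNF holds.

BCNF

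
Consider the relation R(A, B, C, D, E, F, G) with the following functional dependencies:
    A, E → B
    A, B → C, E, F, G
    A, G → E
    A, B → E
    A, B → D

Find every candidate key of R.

{A, B}, {A, E}, {A, G}

No FD produces {A}, so it must be in every candidate key.
{A, B}⁺ = {A, B, C, D, E, F, G} — all of the relation — so {A, B} is a candidate key.
{A, E}⁺ = {A, B, C, D, E, F, G} — all of the relation — so {A, E} is a candidate key.
{A, G}⁺ = {A, B, C, D, E, F, G} — all of the relation — so {A, G} is a candidate key.
Any other superkey properly contains one of these, so there are no further candidate keys.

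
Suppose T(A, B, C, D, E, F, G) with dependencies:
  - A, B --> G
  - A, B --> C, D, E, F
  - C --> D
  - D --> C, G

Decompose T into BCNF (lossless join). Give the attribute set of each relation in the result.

Candidate key of the original relation: {A, B}.
Within {A, B, C, D, E, F, G}: {C}⁺ ∩ {A, B, C, D, E, F, G} = {C, D, G}, not the whole set, so C --> D, G violates BCNF; decompose into {C, D, G} and {A, B, C, E, F}.
{C, D, G} has no BCNF violation.
{A, B, C, E, F} has no BCNF violation.

{A, B, C, E, F}; {C, D, G}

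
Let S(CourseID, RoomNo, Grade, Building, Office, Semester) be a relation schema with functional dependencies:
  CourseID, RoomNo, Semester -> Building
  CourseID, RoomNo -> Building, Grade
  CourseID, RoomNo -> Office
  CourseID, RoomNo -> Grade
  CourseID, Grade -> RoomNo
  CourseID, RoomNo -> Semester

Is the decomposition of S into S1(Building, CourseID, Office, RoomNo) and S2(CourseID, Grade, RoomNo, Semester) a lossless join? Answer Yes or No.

Yes

Common attributes: {CourseID, RoomNo}; their closure is {Building, CourseID, Grade, Office, RoomNo, Semester}.
This includes all of S1, so the common attributes are a superkey of S1 — the join is lossless.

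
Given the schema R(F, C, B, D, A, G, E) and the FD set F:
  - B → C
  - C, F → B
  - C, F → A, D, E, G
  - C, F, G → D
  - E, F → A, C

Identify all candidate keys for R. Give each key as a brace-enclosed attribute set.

No FD produces {F}, so it must be in every candidate key.
{B, F} is a candidate key since {B, F}⁺ = {A, B, C, D, E, F, G} covers every attribute.
{C, F} is a candidate key since {C, F}⁺ = {A, B, C, D, E, F, G} covers every attribute.
{E, F} is a candidate key since {E, F}⁺ = {A, B, C, D, E, F, G} covers every attribute.
Any other superkey properly contains one of these, so there are no further candidate keys.

{B, F}, {C, F}, {E, F}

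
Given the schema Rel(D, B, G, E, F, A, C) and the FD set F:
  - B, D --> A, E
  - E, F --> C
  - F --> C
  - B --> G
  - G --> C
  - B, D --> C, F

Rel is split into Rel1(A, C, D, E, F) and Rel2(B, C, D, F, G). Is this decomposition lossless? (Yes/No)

The shared attributes are {C, D, F} and {C, D, F}⁺ = {C, D, F}.
Rel1 ⊄ {C, D, F} and Rel2 ⊄ {C, D, F}, so the split is lossy.

No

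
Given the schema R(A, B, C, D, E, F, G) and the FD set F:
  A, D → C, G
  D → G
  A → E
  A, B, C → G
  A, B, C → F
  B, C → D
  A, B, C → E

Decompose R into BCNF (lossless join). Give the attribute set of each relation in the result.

Candidate keys of the original relation: {A, B, C}, {A, B, D}.
{A, B, C, D, E, F, G}: {A, D} determines {A, C, D, E, G} here but is not a superkey — split on A, D → C, E, G, giving {A, C, D, E, G} and {A, B, D, F}.
{A, C, D, E, G}: {D} determines {D, G} here but is not a superkey — split on D → G, giving {D, G} and {A, C, D, E}.
{D, G} is in BCNF.
{A, C, D, E}: {A} determines {A, E} here but is not a superkey — split on A → E, giving {A, E} and {A, C, D}.
{A, E} is in BCNF.
{A, C, D} is in BCNF.
{A, B, D, F} is in BCNF.

{A, B, D, F}; {A, C, D}; {A, E}; {D, G}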